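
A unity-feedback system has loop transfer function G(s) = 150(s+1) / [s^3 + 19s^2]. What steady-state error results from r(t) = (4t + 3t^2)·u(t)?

0.76

The denominator has no term below 19s^2 — 2 poles at s=0, type 2. Taking each input component in turn:
  • 4t: tracked with zero error.
  • 3t^2: e_ss = 6/K_a with K_a=150/19 → 0.76.
Total e_ss = 0.76.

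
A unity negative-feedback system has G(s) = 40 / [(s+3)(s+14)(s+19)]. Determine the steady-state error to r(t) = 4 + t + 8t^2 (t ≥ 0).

infinity

G(s) has no factors of s in the denominator, so the system is type 0. Treating each term separately:
  • 4: e_ss = 4/(1+K_p) with K_p=20/399 → 1596/419.
  • t: a type-0 system cannot track it, e_ss → ∞.
  • 8t^2: a type-0 system cannot track it, e_ss → ∞.
The unbounded component dominates.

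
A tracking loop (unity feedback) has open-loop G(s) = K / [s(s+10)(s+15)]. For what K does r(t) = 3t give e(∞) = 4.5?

100

One free integrator in G(s): this is a type 1 system.
K_v = lim_{s→0} s·G(s) = K / (10·15) = (1/150)·K.
e_ss = 3/K_v = 4.5 ⇒ K_v = 2/3 ⇒ K = (2/3)/(1/150) = 100.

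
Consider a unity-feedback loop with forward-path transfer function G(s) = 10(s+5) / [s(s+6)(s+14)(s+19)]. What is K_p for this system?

K_p = lim_{s→0} G(s); with 1 pole at the origin the limit diverges, so K_p = ∞.

infinity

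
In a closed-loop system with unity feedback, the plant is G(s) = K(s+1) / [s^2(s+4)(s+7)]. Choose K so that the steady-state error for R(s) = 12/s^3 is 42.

Two free integrators in G(s): this is a type 2 system.
K_a = lim_{s→0} s^2·G(s) = K·1 / (4·7) = (1/28)·K.
e_ss = 12/K_a = 42 ⇒ K_a = 2/7 ⇒ K = (2/7)/(1/28) = 8.

8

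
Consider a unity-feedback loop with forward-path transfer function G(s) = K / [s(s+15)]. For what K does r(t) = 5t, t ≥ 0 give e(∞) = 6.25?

The open loop has one pole at the origin → type 1 system.
K_v = lim_{s→0} s·G(s) = K / (15) = (1/15)·K.
e_ss = 5/K_v = 6.25 ⇒ K_v = 0.8 ⇒ K = 0.8/(1/15) = 12.

12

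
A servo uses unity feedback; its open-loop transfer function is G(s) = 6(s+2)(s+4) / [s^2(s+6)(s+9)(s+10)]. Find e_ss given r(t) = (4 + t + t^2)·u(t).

System type = 2 (two poles at s=0). Treating each term separately:
  • 4: tracked with zero error.
  • t: tracked with zero error.
  • t^2: e_ss = 2/K_a with K_a=4/45 → 22.5.
Total e_ss = 22.5.

22.5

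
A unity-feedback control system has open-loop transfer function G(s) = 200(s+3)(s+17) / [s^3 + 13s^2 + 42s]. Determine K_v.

1700/7

Lowest-order denominator term is 42s, so the open loop has 1 pole at the origin → type 1 system.
K_v = lim_{s→0} s·G(s) = 200·3·17 / 42 = 1700/7.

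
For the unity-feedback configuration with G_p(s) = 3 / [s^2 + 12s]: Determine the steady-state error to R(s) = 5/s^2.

The denominator has no term below 12s — 1 pole at s=0, type 1.
K_v = lim_{s→0} s·G_p(s) = 3 / 12 = 0.25.
e_ss = 5/K_v = 5/0.25 = 20.

20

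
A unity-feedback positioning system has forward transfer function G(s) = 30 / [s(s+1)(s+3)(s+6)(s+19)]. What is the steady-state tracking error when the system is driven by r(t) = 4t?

45.6

The open loop has one pole at the origin → type 1 system.
K_v = lim_{s→0} s·G(s) = 30 / (1·3·6·19) = 5/57.
e_ss = 4/K_v = 4/(5/57) = 45.6.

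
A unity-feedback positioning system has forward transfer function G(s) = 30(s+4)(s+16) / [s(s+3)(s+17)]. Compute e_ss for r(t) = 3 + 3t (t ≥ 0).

51/640

G(s) has one factor of s in the denominator, so the system is type 1. Treating each term separately:
  • 3: tracked with zero error.
  • 3t: e_ss = 3/K_v with K_v=640/17 → 51/640.
Total e_ss = 51/640.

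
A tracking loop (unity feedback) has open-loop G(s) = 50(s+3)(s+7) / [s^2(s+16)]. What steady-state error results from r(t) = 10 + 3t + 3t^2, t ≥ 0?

16/175

Two free integrators in G(s): this is a type 2 system. By superposition:
  • 10: tracked with zero error.
  • 3t: tracked with zero error.
  • 3t^2: e_ss = 6/K_a with K_a=65.625 → 16/175.
Total e_ss = 16/175.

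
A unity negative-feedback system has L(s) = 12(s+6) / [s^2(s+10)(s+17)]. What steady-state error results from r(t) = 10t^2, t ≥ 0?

425/9

L(s) has two factors of s in the denominator, so the system is type 2.
K_a = lim_{s→0} s^2·L(s) = 12·6 / (10·17) = 36/85.
r(t) = 10t^2 gives R(s) = 20/s^3.
e_ss = 20/K_a = 20/(36/85) = 425/9.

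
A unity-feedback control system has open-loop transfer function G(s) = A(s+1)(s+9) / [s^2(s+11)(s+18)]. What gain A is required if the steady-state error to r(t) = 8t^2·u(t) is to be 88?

G(s) has two factors of s in the denominator, so the system is type 2.
K_a = lim_{s→0} s^2·G(s) = A·1·9 / (11·18) = (1/22)·A.
e_ss = 16/K_a = 88 ⇒ K_a = 2/11 ⇒ A = (2/11)/(1/22) = 4.

4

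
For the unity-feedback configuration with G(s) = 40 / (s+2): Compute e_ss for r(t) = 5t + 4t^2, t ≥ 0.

infinity

G(s) has no factors of s in the denominator, so the system is type 0. Taking each input component in turn:
  • 5t: a type-0 system cannot track it, e_ss → ∞.
  • 4t^2: a type-0 system cannot track it, e_ss → ∞.
The unbounded component dominates.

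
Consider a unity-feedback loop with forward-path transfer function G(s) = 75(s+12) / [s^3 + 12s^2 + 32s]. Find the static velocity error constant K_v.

Lowest-order denominator term is 32s, so the open loop has 1 pole at the origin → type 1 system.
K_v = lim_{s→0} s·G(s) = 75·12 / 32 = 28.125.

28.125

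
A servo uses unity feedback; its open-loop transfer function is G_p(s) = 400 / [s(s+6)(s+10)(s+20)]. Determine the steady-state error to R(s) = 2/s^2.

System type = 1 (one pole at s=0).
K_v = lim_{s→0} s·G_p(s) = 400 / (6·10·20) = 1/3.
e_ss = 2/K_v = 2/(1/3) = 6.

6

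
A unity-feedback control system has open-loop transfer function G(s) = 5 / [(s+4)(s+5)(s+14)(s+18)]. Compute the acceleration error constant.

The open loop has no poles at the origin → type 0 system.
K_a = lim_{s→0} s^2·G(s) = 0 (the extra factor of s kills the finite limit).

0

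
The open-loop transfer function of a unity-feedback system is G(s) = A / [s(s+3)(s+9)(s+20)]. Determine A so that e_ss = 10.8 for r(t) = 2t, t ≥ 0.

The open loop has one pole at the origin → type 1 system.
K_v = lim_{s→0} s·G(s) = A / (3·9·20) = (1/540)·A.
e_ss = 2/K_v = 10.8 ⇒ K_v = 5/27 ⇒ A = (5/27)/(1/540) = 100.

100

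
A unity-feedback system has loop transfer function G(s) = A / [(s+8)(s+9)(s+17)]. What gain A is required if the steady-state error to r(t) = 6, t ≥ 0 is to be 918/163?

80

System type = 0 (no poles at s=0).
K_p = lim_{s→0} G(s) = A / (8·9·17) = (1/1224)·A.
e_ss = 6/(1 + K_p) = 918/163 ⇒ 1 + (1/1224)·A = 163/153 ⇒ A = 80.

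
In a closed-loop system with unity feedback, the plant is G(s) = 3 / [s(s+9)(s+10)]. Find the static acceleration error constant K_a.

0

One free integrator in G(s): this is a type 1 system.
K_a = lim_{s→0} s^2·G(s) = 0 (the extra factor of s kills the finite limit).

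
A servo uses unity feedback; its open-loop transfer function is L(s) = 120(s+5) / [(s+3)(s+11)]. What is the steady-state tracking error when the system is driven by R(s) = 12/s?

System type = 0 (no poles at s=0).
K_p = lim_{s→0} L(s) = 120·5 / (3·11) = 200/11.
e_ss = 12/(1 + K_p) = 12/(211/11) = 132/211.

132/211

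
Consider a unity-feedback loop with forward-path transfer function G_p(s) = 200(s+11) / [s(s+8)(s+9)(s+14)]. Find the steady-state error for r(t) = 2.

0

One free integrator in G_p(s): this is a type 1 system.
K_p = ∞ for a type-1 system; e_ss to a step is zero.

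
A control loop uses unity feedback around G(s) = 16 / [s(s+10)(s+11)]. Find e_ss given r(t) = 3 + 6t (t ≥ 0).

41.25

The open loop has one pole at the origin → type 1 system. Taking each input component in turn:
  • 3: tracked with zero error.
  • 6t: e_ss = 6/K_v with K_v=8/55 → 41.25.
Total e_ss = 41.25.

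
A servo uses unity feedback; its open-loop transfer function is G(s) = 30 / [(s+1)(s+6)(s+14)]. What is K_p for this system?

The open loop has no poles at the origin → type 0 system.
K_p = lim_{s→0} G(s) = 30 / (1·6·14) = 5/14.

5/14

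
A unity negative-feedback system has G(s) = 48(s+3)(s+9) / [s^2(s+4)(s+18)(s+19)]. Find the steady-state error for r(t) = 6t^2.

Two free integrators in G(s): this is a type 2 system.
K_a = lim_{s→0} s^2·G(s) = 48·3·9 / (4·18·19) = 18/19.
r(t) = 6t^2 gives R(s) = 12/s^3.
e_ss = 12/K_a = 12/(18/19) = 38/3.

38/3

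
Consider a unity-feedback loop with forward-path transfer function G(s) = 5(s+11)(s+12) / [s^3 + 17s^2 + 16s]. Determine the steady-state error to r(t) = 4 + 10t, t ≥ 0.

8/33

Factoring s from the denominator leaves a polynomial with constant term 16, so the system is type 1. By superposition:
  • 4: tracked with zero error.
  • 10t: e_ss = 10/K_v with K_v=41.25 → 8/33.
Total e_ss = 8/33.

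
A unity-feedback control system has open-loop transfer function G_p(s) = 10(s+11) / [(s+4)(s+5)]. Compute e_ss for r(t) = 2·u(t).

System type = 0 (no poles at s=0).
K_p = lim_{s→0} G_p(s) = 10·11 / (4·5) = 5.5.
e_ss = 2/(1 + K_p) = 2/6.5 = 4/13.

4/13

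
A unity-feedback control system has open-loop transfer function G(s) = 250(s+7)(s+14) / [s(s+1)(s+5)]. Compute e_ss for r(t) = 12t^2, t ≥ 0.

The open loop has one pole at the origin → type 1 system.
For a type-1 system K_a = 0, so e_ss to a parabolic input is unbounded.

infinity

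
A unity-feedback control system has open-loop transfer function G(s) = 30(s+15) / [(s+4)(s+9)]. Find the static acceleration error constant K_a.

0

System type = 0 (no poles at s=0).
K_a = lim_{s→0} s^2·G(s) = 0 (the extra factor of s kills the finite limit).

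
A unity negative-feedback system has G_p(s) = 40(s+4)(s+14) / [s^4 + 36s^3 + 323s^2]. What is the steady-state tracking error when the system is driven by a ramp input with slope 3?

The denominator has no term below 323s^2 — 2 poles at s=0, type 2.
K_v = ∞ for a type-2 system; e_ss to a ramp is zero.

0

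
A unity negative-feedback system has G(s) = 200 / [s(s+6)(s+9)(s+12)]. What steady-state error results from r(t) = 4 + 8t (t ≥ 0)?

25.92

System type = 1 (one pole at s=0). By superposition:
  • 4: tracked with zero error.
  • 8t: e_ss = 8/K_v with K_v=25/81 → 25.92.
Total e_ss = 25.92.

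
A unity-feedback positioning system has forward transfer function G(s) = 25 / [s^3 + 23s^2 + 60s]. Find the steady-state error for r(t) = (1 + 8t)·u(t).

19.2

Lowest-order denominator term is 60s, so the open loop has 1 pole at the origin → type 1 system. Taking each input component in turn:
  • 1: tracked with zero error.
  • 8t: e_ss = 8/K_v with K_v=5/12 → 19.2.
Total e_ss = 19.2.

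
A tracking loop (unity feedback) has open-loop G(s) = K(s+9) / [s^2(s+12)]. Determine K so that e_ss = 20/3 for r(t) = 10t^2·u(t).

Two free integrators in G(s): this is a type 2 system.
K_a = lim_{s→0} s^2·G(s) = K·9 / (12) = 0.75·K.
e_ss = 20/K_a = 20/3 ⇒ K_a = 3 ⇒ K = 3/0.75 = 4.

4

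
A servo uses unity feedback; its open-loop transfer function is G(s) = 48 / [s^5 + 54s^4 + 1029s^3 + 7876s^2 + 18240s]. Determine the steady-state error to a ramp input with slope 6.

The denominator has no term below 18240s — 1 pole at s=0, type 1.
K_v = lim_{s→0} s·G(s) = 48 / 18240 = 1/380.
e_ss = 6/K_v = 6/(1/380) = 2280.

2280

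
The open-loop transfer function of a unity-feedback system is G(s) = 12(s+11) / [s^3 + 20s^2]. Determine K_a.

6.6

Factoring s^2 from the denominator leaves a polynomial with constant term 20, so the system is type 2.
K_a = lim_{s→0} s^2·G(s) = 12·11 / 20 = 6.6.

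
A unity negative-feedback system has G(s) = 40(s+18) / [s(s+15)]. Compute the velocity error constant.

One free integrator in G(s): this is a type 1 system.
K_v = lim_{s→0} s·G(s) = 40·18 / (15) = 48.

48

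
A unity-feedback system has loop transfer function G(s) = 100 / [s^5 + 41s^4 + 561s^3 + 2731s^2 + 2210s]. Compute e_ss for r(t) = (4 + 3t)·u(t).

Lowest-order denominator term is 2210s, so the open loop has 1 pole at the origin → type 1 system. Treating each term separately:
  • 4: tracked with zero error.
  • 3t: e_ss = 3/K_v with K_v=10/221 → 66.3.
Total e_ss = 66.3.

66.3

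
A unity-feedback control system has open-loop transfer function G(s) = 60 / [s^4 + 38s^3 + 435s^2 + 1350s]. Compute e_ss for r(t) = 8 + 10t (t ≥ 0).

225

Factoring s from the denominator leaves a polynomial with constant term 1350, so the system is type 1. Treating each term separately:
  • 8: tracked with zero error.
  • 10t: e_ss = 10/K_v with K_v=2/45 → 225.
Total e_ss = 225.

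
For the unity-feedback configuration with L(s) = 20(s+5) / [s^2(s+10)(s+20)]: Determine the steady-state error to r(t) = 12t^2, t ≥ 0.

48

System type = 2 (two poles at s=0).
K_a = lim_{s→0} s^2·L(s) = 20·5 / (10·20) = 0.5.
r(t) = 12t^2 gives R(s) = 24/s^3.
e_ss = 24/K_a = 24/0.5 = 48.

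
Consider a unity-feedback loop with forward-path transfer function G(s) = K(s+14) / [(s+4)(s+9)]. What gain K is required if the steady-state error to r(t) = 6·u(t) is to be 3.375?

2

No free integrators in G(s): this is a type 0 system.
K_p = lim_{s→0} G(s) = K·14 / (4·9) = (7/18)·K.
e_ss = 6/(1 + K_p) = 3.375 ⇒ 1 + (7/18)·K = 16/9 ⇒ K = 2.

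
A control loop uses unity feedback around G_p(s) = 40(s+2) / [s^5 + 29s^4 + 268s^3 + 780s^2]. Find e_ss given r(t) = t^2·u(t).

19.5

Factoring s^2 from the denominator leaves a polynomial with constant term 780, so the system is type 2.
K_a = lim_{s→0} s^2·G_p(s) = 40·2 / 780 = 4/39.
r(t) = t^2 gives R(s) = 2/s^3.
e_ss = 2/K_a = 2/(4/39) = 19.5.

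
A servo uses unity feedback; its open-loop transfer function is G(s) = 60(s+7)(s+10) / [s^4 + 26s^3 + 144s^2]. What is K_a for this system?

Lowest-order denominator term is 144s^2, so the open loop has 2 poles at the origin → type 2 system.
K_a = lim_{s→0} s^2·G(s) = 60·7·10 / 144 = 175/6.

175/6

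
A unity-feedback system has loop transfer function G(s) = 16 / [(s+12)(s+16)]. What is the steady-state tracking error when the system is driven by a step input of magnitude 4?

G(s) has no factors of s in the denominator, so the system is type 0.
K_p = lim_{s→0} G(s) = 16 / (12·16) = 1/12.
e_ss = 4/(1 + K_p) = 4/(13/12) = 48/13.

48/13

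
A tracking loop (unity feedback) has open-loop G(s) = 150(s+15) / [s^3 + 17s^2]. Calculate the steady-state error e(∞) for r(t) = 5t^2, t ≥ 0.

The denominator has no term below 17s^2 — 2 poles at s=0, type 2.
K_a = lim_{s→0} s^2·G(s) = 150·15 / 17 = 2250/17.
r(t) = 5t^2 gives R(s) = 10/s^3.
e_ss = 10/K_a = 10/(2250/17) = 17/225.

17/225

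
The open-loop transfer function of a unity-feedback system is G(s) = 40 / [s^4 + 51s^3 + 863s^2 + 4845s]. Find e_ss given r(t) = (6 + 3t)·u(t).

363.375

The denominator has no term below 4845s — 1 pole at s=0, type 1. Treating each term separately:
  • 6: tracked with zero error.
  • 3t: e_ss = 3/K_v with K_v=8/969 → 363.375.
Total e_ss = 363.375.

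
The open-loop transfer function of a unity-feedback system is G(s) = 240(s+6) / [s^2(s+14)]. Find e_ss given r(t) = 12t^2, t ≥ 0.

7/30

Two free integrators in G(s): this is a type 2 system.
K_a = lim_{s→0} s^2·G(s) = 240·6 / (14) = 720/7.
r(t) = 12t^2 gives R(s) = 24/s^3.
e_ss = 24/K_a = 24/(720/7) = 7/30.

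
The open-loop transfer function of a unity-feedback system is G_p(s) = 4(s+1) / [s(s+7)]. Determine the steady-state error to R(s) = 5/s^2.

The open loop has one pole at the origin → type 1 system.
K_v = lim_{s→0} s·G_p(s) = 4·1 / (7) = 4/7.
e_ss = 5/K_v = 5/(4/7) = 8.75.

8.75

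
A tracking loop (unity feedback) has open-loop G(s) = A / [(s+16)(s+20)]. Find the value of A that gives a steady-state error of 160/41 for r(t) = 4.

G(s) has no factors of s in the denominator, so the system is type 0.
K_p = lim_{s→0} G(s) = A / (16·20) = (1/320)·A.
e_ss = 4/(1 + K_p) = 160/41 ⇒ 1 + (1/320)·A = 1.025 ⇒ A = 8.

8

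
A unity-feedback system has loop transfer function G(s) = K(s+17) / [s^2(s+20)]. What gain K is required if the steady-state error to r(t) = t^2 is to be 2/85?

100

Two free integrators in G(s): this is a type 2 system.
K_a = lim_{s→0} s^2·G(s) = K·17 / (20) = 0.85·K.
e_ss = 2/K_a = 2/85 ⇒ K_a = 85 ⇒ K = 85/0.85 = 100.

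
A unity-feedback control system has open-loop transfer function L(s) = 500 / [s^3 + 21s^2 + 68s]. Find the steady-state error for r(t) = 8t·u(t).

1.088

Lowest-order denominator term is 68s, so the open loop has 1 pole at the origin → type 1 system.
K_v = lim_{s→0} s·L(s) = 500 / 68 = 125/17.
e_ss = 8/K_v = 8/(125/17) = 1.088.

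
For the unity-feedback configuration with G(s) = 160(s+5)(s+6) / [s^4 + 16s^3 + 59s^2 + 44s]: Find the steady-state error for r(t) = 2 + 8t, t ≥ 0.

Lowest-order denominator term is 44s, so the open loop has 1 pole at the origin → type 1 system. Treating each term separately:
  • 2: tracked with zero error.
  • 8t: e_ss = 8/K_v with K_v=1200/11 → 11/150.
Total e_ss = 11/150.

11/150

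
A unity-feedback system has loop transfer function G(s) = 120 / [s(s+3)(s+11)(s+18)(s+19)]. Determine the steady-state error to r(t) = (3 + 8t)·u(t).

The open loop has one pole at the origin → type 1 system. Taking each input component in turn:
  • 3: tracked with zero error.
  • 8t: e_ss = 8/K_v with K_v=20/1881 → 752.4.
Total e_ss = 752.4.

752.4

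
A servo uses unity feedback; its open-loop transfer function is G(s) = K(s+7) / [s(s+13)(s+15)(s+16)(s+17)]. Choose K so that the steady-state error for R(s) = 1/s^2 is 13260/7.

4

System type = 1 (one pole at s=0).
K_v = lim_{s→0} s·G(s) = K·7 / (13·15·16·17) = (7/53040)·K.
e_ss = 1/K_v = 13260/7 ⇒ K_v = 7/13260 ⇒ K = (7/13260)/(7/53040) = 4.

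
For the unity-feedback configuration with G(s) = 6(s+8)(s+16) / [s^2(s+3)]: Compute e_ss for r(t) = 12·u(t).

0

G(s) has two factors of s in the denominator, so the system is type 2.
K_p = ∞ for a type-2 system; e_ss to a step is zero.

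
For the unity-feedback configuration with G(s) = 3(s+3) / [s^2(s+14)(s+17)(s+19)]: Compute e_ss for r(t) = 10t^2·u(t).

System type = 2 (two poles at s=0).
K_a = lim_{s→0} s^2·G(s) = 3·3 / (14·17·19) = 9/4522.
r(t) = 10t^2 gives R(s) = 20/s^3.
e_ss = 20/K_a = 20/(9/4522) = 90440/9.

90440/9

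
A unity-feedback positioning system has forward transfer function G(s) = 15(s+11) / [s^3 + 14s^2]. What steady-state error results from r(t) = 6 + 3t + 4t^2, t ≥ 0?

112/165

Lowest-order denominator term is 14s^2, so the open loop has 2 poles at the origin → type 2 system. Taking each input component in turn:
  • 6: tracked with zero error.
  • 3t: tracked with zero error.
  • 4t^2: e_ss = 8/K_a with K_a=165/14 → 112/165.
Total e_ss = 112/165.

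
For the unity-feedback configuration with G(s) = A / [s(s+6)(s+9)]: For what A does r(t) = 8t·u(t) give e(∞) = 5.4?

The open loop has one pole at the origin → type 1 system.
K_v = lim_{s→0} s·G(s) = A / (6·9) = (1/54)·A.
e_ss = 8/K_v = 5.4 ⇒ K_v = 40/27 ⇒ A = (40/27)/(1/54) = 80.

80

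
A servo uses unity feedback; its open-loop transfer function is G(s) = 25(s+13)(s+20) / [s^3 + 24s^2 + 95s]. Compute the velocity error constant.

Factoring s from the denominator leaves a polynomial with constant term 95, so the system is type 1.
K_v = lim_{s→0} s·G(s) = 25·13·20 / 95 = 1300/19.

1300/19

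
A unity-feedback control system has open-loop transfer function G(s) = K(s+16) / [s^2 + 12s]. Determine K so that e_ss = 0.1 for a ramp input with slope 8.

Lowest-order denominator term is 12s, so the open loop has 1 pole at the origin → type 1 system.
K_v = lim_{s→0} s·G(s) = K·16 / 12 = (4/3)·K.
e_ss = 8/K_v = 0.1 ⇒ K_v = 80 ⇒ K = 80/(4/3) = 60.

60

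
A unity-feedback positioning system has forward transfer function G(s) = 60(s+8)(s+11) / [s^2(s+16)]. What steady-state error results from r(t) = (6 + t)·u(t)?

0

G(s) has two factors of s in the denominator, so the system is type 2. Taking each input component in turn:
  • 6: tracked with zero error.
  • t: tracked with zero error.
Total e_ss = 0.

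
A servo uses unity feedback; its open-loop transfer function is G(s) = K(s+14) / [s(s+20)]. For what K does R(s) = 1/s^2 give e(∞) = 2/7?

The open loop has one pole at the origin → type 1 system.
K_v = lim_{s→0} s·G(s) = K·14 / (20) = 0.7·K.
e_ss = 1/K_v = 2/7 ⇒ K_v = 3.5 ⇒ K = 3.5/0.7 = 5.

5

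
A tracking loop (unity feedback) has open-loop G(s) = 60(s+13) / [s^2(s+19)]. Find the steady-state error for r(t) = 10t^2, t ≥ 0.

19/39

Two free integrators in G(s): this is a type 2 system.
K_a = lim_{s→0} s^2·G(s) = 60·13 / (19) = 780/19.
r(t) = 10t^2 gives R(s) = 20/s^3.
e_ss = 20/K_a = 20/(780/19) = 19/39.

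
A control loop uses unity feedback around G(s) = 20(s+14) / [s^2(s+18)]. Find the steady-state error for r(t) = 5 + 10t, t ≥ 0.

Two free integrators in G(s): this is a type 2 system. Taking each input component in turn:
  • 5: tracked with zero error.
  • 10t: tracked with zero error.
Total e_ss = 0.

0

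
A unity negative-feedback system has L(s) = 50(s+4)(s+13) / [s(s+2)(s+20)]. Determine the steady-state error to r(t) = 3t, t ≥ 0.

The open loop has one pole at the origin → type 1 system.
K_v = lim_{s→0} s·L(s) = 50·4·13 / (2·20) = 65.
e_ss = 3/K_v = 3/65.

3/65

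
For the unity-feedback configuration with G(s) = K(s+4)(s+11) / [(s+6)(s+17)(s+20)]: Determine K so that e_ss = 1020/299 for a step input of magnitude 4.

System type = 0 (no poles at s=0).
K_p = lim_{s→0} G(s) = K·4·11 / (6·17·20) = (11/510)·K.
e_ss = 4/(1 + K_p) = 1020/299 ⇒ 1 + (11/510)·K = 299/255 ⇒ K = 8.

8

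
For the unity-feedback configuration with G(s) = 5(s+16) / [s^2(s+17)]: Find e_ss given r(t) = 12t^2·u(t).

5.1

Two free integrators in G(s): this is a type 2 system.
K_a = lim_{s→0} s^2·G(s) = 5·16 / (17) = 80/17.
r(t) = 12t^2 gives R(s) = 24/s^3.
e_ss = 24/K_a = 24/(80/17) = 5.1.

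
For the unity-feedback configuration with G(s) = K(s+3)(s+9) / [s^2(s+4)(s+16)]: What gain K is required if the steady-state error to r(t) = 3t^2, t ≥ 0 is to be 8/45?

80

System type = 2 (two poles at s=0).
K_a = lim_{s→0} s^2·G(s) = K·3·9 / (4·16) = (27/64)·K.
e_ss = 6/K_a = 8/45 ⇒ K_a = 33.75 ⇒ K = 33.75/(27/64) = 80.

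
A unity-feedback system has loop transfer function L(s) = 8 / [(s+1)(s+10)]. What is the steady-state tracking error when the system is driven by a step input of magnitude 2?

10/9

L(s) has no factors of s in the denominator, so the system is type 0.
K_p = lim_{s→0} L(s) = 8 / (1·10) = 0.8.
e_ss = 2/(1 + K_p) = 2/1.8 = 10/9.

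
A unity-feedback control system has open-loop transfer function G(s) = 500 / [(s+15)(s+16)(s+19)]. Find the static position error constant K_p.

25/228

No free integrators in G(s): this is a type 0 system.
K_p = lim_{s→0} G(s) = 500 / (15·16·19) = 25/228.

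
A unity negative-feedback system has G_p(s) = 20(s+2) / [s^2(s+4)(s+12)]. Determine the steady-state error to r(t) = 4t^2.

9.6

G_p(s) has two factors of s in the denominator, so the system is type 2.
K_a = lim_{s→0} s^2·G_p(s) = 20·2 / (4·12) = 5/6.
r(t) = 4t^2 gives R(s) = 8/s^3.
e_ss = 8/K_a = 8/(5/6) = 9.6.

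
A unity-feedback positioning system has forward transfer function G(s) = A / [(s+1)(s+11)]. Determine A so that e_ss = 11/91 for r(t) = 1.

80

The open loop has no poles at the origin → type 0 system.
K_p = lim_{s→0} G(s) = A / (1·11) = (1/11)·A.
e_ss = 1/(1 + K_p) = 11/91 ⇒ 1 + (1/11)·A = 91/11 ⇒ A = 80.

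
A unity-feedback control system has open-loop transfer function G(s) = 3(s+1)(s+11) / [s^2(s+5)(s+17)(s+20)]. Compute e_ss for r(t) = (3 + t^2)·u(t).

The open loop has two poles at the origin → type 2 system. By superposition:
  • 3: tracked with zero error.
  • t^2: e_ss = 2/K_a with K_a=33/1700 → 3400/33.
Total e_ss = 3400/33.

3400/33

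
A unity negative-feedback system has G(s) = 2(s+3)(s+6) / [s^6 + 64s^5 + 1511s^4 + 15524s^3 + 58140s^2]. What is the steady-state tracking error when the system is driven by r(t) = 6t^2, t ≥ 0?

19380

Factoring s^2 from the denominator leaves a polynomial with constant term 58140, so the system is type 2.
K_a = lim_{s→0} s^2·G(s) = 2·3·6 / 58140 = 1/1615.
r(t) = 6t^2 gives R(s) = 12/s^3.
e_ss = 12/K_a = 12/(1/1615) = 19380.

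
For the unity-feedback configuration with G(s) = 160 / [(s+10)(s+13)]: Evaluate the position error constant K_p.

16/13

System type = 0 (no poles at s=0).
K_p = lim_{s→0} G(s) = 160 / (10·13) = 16/13.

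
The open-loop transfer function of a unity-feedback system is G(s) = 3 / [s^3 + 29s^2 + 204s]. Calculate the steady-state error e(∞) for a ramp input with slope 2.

The denominator has no term below 204s — 1 pole at s=0, type 1.
K_v = lim_{s→0} s·G(s) = 3 / 204 = 1/68.
e_ss = 2/K_v = 2/(1/68) = 136.

136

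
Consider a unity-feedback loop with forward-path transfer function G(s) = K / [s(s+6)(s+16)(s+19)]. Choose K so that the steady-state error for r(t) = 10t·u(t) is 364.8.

System type = 1 (one pole at s=0).
K_v = lim_{s→0} s·G(s) = K / (6·16·19) = (1/1824)·K.
e_ss = 10/K_v = 364.8 ⇒ K_v = 25/912 ⇒ K = (25/912)/(1/1824) = 50.

50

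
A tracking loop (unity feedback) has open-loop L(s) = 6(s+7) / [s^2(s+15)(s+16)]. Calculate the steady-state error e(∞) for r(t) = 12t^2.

The open loop has two poles at the origin → type 2 system.
K_a = lim_{s→0} s^2·L(s) = 6·7 / (15·16) = 0.175.
r(t) = 12t^2 gives R(s) = 24/s^3.
e_ss = 24/K_a = 24/0.175 = 960/7.

960/7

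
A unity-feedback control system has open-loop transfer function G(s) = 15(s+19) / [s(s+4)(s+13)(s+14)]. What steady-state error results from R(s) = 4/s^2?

2912/285

G(s) has one factor of s in the denominator, so the system is type 1.
K_v = lim_{s→0} s·G(s) = 15·19 / (4·13·14) = 285/728.
e_ss = 4/K_v = 4/(285/728) = 2912/285.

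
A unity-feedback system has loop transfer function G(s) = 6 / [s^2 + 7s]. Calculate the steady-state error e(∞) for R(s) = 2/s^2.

The denominator has no term below 7s — 1 pole at s=0, type 1.
K_v = lim_{s→0} s·G(s) = 6 / 7 = 6/7.
e_ss = 2/K_v = 2/(6/7) = 7/3.

7/3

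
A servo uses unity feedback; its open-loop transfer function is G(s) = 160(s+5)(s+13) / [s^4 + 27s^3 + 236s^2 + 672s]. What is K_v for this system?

Lowest-order denominator term is 672s, so the open loop has 1 pole at the origin → type 1 system.
K_v = lim_{s→0} s·G(s) = 160·5·13 / 672 = 325/21.

325/21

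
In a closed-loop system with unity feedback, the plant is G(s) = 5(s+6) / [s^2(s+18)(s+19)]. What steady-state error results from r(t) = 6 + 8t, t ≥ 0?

System type = 2 (two poles at s=0). By superposition:
  • 6: tracked with zero error.
  • 8t: tracked with zero error.
Total e_ss = 0.

0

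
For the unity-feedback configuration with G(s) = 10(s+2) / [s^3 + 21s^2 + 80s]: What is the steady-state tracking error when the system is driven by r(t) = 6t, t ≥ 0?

The denominator has no term below 80s — 1 pole at s=0, type 1.
K_v = lim_{s→0} s·G(s) = 10·2 / 80 = 0.25.
e_ss = 6/K_v = 6/0.25 = 24.

24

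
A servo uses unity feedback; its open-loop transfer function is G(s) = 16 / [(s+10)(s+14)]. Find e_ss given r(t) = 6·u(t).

No free integrators in G(s): this is a type 0 system.
K_p = lim_{s→0} G(s) = 16 / (10·14) = 4/35.
e_ss = 6/(1 + K_p) = 6/(39/35) = 70/13.

70/13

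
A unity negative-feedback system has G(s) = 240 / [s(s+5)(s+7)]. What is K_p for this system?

K_p = lim_{s→0} G(s); with 1 pole at the origin the limit diverges, so K_p = ∞.

infinity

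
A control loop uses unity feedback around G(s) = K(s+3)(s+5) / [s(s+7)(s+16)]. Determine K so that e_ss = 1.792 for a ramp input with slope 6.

25

The open loop has one pole at the origin → type 1 system.
K_v = lim_{s→0} s·G(s) = K·3·5 / (7·16) = (15/112)·K.
e_ss = 6/K_v = 1.792 ⇒ K_v = 375/112 ⇒ K = (375/112)/(15/112) = 25.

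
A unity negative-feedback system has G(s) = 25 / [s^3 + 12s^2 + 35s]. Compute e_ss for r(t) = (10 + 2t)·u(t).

Factoring s from the denominator leaves a polynomial with constant term 35, so the system is type 1. Treating each term separately:
  • 10: tracked with zero error.
  • 2t: e_ss = 2/K_v with K_v=5/7 → 2.8.
Total e_ss = 2.8.

2.8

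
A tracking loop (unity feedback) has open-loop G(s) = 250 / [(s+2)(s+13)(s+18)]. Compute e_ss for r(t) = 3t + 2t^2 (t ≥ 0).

infinity

No free integrators in G(s): this is a type 0 system. Taking each input component in turn:
  • 3t: a type-0 system cannot track it, e_ss → ∞.
  • 2t^2: a type-0 system cannot track it, e_ss → ∞.
The unbounded component dominates.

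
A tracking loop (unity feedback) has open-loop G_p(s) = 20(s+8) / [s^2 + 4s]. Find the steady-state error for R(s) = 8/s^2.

0.2

Factoring s from the denominator leaves a polynomial with constant term 4, so the system is type 1.
K_v = lim_{s→0} s·G_p(s) = 20·8 / 4 = 40.
e_ss = 8/K_v = 8/40 = 0.2.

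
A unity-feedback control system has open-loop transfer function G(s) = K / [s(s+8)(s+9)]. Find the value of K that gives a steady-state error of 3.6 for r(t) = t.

System type = 1 (one pole at s=0).
K_v = lim_{s→0} s·G(s) = K / (8·9) = (1/72)·K.
e_ss = 1/K_v = 3.6 ⇒ K_v = 5/18 ⇒ K = (5/18)/(1/72) = 20.

20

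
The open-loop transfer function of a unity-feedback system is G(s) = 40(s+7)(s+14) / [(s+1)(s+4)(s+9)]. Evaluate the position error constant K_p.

980/9

The open loop has no poles at the origin → type 0 system.
K_p = lim_{s→0} G(s) = 40·7·14 / (1·4·9) = 980/9.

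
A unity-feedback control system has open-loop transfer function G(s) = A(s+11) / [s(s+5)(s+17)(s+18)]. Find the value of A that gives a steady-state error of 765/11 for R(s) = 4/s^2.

8

The open loop has one pole at the origin → type 1 system.
K_v = lim_{s→0} s·G(s) = A·11 / (5·17·18) = (11/1530)·A.
e_ss = 4/K_v = 765/11 ⇒ K_v = 44/765 ⇒ A = (44/765)/(11/1530) = 8.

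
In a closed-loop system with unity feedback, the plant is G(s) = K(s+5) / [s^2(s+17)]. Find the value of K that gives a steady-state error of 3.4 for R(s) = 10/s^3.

The open loop has two poles at the origin → type 2 system.
K_a = lim_{s→0} s^2·G(s) = K·5 / (17) = (5/17)·K.
e_ss = 10/K_a = 3.4 ⇒ K_a = 50/17 ⇒ K = (50/17)/(5/17) = 10.

10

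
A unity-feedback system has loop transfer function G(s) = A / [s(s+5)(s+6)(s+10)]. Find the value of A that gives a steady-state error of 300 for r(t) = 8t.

8

G(s) has one factor of s in the denominator, so the system is type 1.
K_v = lim_{s→0} s·G(s) = A / (5·6·10) = (1/300)·A.
e_ss = 8/K_v = 300 ⇒ K_v = 2/75 ⇒ A = (2/75)/(1/300) = 8.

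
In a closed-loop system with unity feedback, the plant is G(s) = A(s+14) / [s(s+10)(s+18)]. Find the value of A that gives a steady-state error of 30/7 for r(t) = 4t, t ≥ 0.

12

System type = 1 (one pole at s=0).
K_v = lim_{s→0} s·G(s) = A·14 / (10·18) = (7/90)·A.
e_ss = 4/K_v = 30/7 ⇒ K_v = 14/15 ⇒ A = (14/15)/(7/90) = 12.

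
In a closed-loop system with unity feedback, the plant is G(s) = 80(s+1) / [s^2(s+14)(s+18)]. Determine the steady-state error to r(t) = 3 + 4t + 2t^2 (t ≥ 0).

The open loop has two poles at the origin → type 2 system. Treating each term separately:
  • 3: tracked with zero error.
  • 4t: tracked with zero error.
  • 2t^2: e_ss = 4/K_a with K_a=20/63 → 12.6.
Total e_ss = 12.6.

12.6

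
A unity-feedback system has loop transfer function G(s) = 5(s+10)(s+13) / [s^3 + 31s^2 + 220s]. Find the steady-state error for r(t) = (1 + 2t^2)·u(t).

infinity

Lowest-order denominator term is 220s, so the open loop has 1 pole at the origin → type 1 system. Taking each input component in turn:
  • 1: tracked with zero error.
  • 2t^2: a type-1 system cannot track it, e_ss → ∞.
The unbounded component dominates.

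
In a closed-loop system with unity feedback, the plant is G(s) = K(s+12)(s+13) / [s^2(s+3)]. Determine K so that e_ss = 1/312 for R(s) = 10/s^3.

System type = 2 (two poles at s=0).
K_a = lim_{s→0} s^2·G(s) = K·12·13 / (3) = 52·K.
e_ss = 10/K_a = 1/312 ⇒ K_a = 3120 ⇒ K = 3120/52 = 60.

60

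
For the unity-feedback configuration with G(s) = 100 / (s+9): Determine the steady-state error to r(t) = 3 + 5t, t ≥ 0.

infinity

System type = 0 (no poles at s=0). By superposition:
  • 3: e_ss = 3/(1+K_p) with K_p=100/9 → 27/109.
  • 5t: a type-0 system cannot track it, e_ss → ∞.
The unbounded component dominates.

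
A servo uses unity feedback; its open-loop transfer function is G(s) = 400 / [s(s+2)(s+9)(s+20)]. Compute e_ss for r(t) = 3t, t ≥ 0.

System type = 1 (one pole at s=0).
K_v = lim_{s→0} s·G(s) = 400 / (2·9·20) = 10/9.
e_ss = 3/K_v = 3/(10/9) = 2.7.

2.7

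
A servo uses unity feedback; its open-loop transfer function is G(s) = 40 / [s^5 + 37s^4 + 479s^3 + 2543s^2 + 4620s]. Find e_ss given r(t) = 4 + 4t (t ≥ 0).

The denominator has no term below 4620s — 1 pole at s=0, type 1. Taking each input component in turn:
  • 4: tracked with zero error.
  • 4t: e_ss = 4/K_v with K_v=2/231 → 462.
Total e_ss = 462.

462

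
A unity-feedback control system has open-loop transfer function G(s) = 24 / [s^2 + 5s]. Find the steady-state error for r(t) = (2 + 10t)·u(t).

Lowest-order denominator term is 5s, so the open loop has 1 pole at the origin → type 1 system. Treating each term separately:
  • 2: tracked with zero error.
  • 10t: e_ss = 10/K_v with K_v=4.8 → 25/12.
Total e_ss = 25/12.

25/12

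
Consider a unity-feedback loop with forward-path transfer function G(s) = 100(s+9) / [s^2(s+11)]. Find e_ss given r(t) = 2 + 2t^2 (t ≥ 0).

System type = 2 (two poles at s=0). Treating each term separately:
  • 2: tracked with zero error.
  • 2t^2: e_ss = 4/K_a with K_a=900/11 → 11/225.
Total e_ss = 11/225.

11/225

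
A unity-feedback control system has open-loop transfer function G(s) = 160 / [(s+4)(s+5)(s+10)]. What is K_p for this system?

0.8

The open loop has no poles at the origin → type 0 system.
K_p = lim_{s→0} G(s) = 160 / (4·5·10) = 0.8.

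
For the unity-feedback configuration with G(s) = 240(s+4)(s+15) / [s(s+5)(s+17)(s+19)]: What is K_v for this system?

2880/323

System type = 1 (one pole at s=0).
K_v = lim_{s→0} s·G(s) = 240·4·15 / (5·17·19) = 2880/323.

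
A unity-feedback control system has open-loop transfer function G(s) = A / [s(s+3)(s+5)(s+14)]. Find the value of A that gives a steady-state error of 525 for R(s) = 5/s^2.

2

One free integrator in G(s): this is a type 1 system.
K_v = lim_{s→0} s·G(s) = A / (3·5·14) = (1/210)·A.
e_ss = 5/K_v = 525 ⇒ K_v = 1/105 ⇒ A = (1/105)/(1/210) = 2.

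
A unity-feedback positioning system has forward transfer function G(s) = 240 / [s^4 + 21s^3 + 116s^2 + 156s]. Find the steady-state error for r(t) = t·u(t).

0.65

Factoring s from the denominator leaves a polynomial with constant term 156, so the system is type 1.
K_v = lim_{s→0} s·G(s) = 240 / 156 = 20/13.
e_ss = 1/K_v = 1/(20/13) = 0.65.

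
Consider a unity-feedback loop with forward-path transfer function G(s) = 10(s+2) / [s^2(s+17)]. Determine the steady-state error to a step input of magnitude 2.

0

Two free integrators in G(s): this is a type 2 system.
A type-2 system has K_p = ∞, so it tracks a step input with zero steady-state error.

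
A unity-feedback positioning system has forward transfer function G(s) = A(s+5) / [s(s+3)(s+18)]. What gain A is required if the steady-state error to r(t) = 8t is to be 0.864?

100

G(s) has one factor of s in the denominator, so the system is type 1.
K_v = lim_{s→0} s·G(s) = A·5 / (3·18) = (5/54)·A.
e_ss = 8/K_v = 0.864 ⇒ K_v = 250/27 ⇒ A = (250/27)/(5/54) = 100.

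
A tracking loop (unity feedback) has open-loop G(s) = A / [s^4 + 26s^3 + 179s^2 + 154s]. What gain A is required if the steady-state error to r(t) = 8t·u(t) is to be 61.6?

20

Lowest-order denominator term is 154s, so the open loop has 1 pole at the origin → type 1 system.
K_v = lim_{s→0} s·G(s) = A / 154 = (1/154)·A.
e_ss = 8/K_v = 61.6 ⇒ K_v = 10/77 ⇒ A = (10/77)/(1/154) = 20.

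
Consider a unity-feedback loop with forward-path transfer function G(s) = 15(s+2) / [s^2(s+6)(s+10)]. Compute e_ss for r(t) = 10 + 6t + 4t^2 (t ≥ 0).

16

Two free integrators in G(s): this is a type 2 system. Taking each input component in turn:
  • 10: tracked with zero error.
  • 6t: tracked with zero error.
  • 4t^2: e_ss = 8/K_a with K_a=0.5 → 16.
Total e_ss = 16.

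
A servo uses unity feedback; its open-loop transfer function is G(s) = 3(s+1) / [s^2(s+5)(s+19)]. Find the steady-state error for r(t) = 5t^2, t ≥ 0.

Two free integrators in G(s): this is a type 2 system.
K_a = lim_{s→0} s^2·G(s) = 3·1 / (5·19) = 3/95.
r(t) = 5t^2 gives R(s) = 10/s^3.
e_ss = 10/K_a = 10/(3/95) = 950/3.

950/3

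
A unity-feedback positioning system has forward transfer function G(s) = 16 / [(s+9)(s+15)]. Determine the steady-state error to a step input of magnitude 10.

1350/151

No free integrators in G(s): this is a type 0 system.
K_p = lim_{s→0} G(s) = 16 / (9·15) = 16/135.
e_ss = 10/(1 + K_p) = 10/(151/135) = 1350/151.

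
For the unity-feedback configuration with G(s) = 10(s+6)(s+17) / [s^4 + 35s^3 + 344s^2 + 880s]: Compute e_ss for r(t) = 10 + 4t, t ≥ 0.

176/51

Factoring s from the denominator leaves a polynomial with constant term 880, so the system is type 1. Treating each term separately:
  • 10: tracked with zero error.
  • 4t: e_ss = 4/K_v with K_v=51/44 → 176/51.
Total e_ss = 176/51.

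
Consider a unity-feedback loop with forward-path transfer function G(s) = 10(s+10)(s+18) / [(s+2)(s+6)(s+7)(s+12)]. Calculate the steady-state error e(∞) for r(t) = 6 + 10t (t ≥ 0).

infinity

System type = 0 (no poles at s=0). Taking each input component in turn:
  • 6: e_ss = 6/(1+K_p) with K_p=25/14 → 28/13.
  • 10t: a type-0 system cannot track it, e_ss → ∞.
The unbounded component dominates.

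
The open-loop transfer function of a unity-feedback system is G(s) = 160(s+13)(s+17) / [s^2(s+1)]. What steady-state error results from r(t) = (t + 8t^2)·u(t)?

Two free integrators in G(s): this is a type 2 system. Treating each term separately:
  • t: tracked with zero error.
  • 8t^2: e_ss = 16/K_a with K_a=35360 → 1/2210.
Total e_ss = 1/2210.

1/2210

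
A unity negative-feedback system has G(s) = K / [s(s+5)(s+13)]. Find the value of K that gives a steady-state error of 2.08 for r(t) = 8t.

250

System type = 1 (one pole at s=0).
K_v = lim_{s→0} s·G(s) = K / (5·13) = (1/65)·K.
e_ss = 8/K_v = 2.08 ⇒ K_v = 50/13 ⇒ K = (50/13)/(1/65) = 250.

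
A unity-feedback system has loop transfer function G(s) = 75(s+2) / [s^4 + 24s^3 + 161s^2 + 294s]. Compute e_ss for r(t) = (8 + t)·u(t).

1.96

Factoring s from the denominator leaves a polynomial with constant term 294, so the system is type 1. Taking each input component in turn:
  • 8: tracked with zero error.
  • t: e_ss = 1/K_v with K_v=25/49 → 1.96.
Total e_ss = 1.96.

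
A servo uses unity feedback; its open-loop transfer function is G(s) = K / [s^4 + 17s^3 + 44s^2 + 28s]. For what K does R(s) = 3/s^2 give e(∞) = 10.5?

Factoring s from the denominator leaves a polynomial with constant term 28, so the system is type 1.
K_v = lim_{s→0} s·G(s) = K / 28 = (1/28)·K.
e_ss = 3/K_v = 10.5 ⇒ K_v = 2/7 ⇒ K = (2/7)/(1/28) = 8.

8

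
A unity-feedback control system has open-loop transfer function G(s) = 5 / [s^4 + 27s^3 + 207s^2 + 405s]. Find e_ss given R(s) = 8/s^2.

648

Factoring s from the denominator leaves a polynomial with constant term 405, so the system is type 1.
K_v = lim_{s→0} s·G(s) = 5 / 405 = 1/81.
e_ss = 8/K_v = 8/(1/81) = 648.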